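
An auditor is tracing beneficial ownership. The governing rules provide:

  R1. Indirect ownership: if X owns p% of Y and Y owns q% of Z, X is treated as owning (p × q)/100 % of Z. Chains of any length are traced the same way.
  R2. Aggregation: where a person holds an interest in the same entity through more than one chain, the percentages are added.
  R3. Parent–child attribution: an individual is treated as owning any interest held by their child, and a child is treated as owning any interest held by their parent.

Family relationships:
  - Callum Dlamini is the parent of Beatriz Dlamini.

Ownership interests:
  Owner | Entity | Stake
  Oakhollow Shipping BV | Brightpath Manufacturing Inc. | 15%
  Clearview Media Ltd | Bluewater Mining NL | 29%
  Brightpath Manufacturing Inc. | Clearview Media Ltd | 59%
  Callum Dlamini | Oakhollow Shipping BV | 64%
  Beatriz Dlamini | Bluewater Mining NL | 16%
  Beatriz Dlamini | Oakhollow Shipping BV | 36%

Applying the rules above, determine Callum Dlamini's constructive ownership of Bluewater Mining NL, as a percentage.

By parent–child attribution (R3), Callum Dlamini is treated as also owning Beatriz Dlamini's interest in Oakhollow Shipping BV, giving 64% + 36% = 100%.
By parent–child attribution (R3), Callum Dlamini is treated as owning Beatriz Dlamini's 16% interest in Bluewater Mining NL.
Chain via Oakhollow Shipping BV → Brightpath Manufacturing Inc. → Clearview Media Ltd (R1): 100% × 15% × 59% × 29% = 2.5665% of Bluewater Mining NL.
Direct interest in Bluewater Mining NL: 16%.
Aggregating (R2): 2.5665% + 16% = 18.5665%.

18.5665%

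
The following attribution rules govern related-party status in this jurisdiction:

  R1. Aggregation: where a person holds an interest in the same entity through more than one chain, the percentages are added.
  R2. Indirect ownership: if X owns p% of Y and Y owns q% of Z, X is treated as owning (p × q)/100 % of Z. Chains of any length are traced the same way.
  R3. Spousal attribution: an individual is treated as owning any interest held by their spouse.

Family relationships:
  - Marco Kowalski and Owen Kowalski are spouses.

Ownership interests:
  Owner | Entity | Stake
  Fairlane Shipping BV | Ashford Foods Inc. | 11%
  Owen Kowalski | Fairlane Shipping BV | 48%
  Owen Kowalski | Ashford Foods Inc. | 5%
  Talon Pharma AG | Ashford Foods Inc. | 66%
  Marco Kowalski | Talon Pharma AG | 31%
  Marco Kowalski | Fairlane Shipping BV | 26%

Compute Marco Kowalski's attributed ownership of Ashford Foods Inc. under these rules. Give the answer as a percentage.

33.6%

By spousal attribution (R3), Marco Kowalski is treated as also owning Owen Kowalski's interest in Fairlane Shipping BV, giving 26% + 48% = 74%.
By spousal attribution (R3), Marco Kowalski is treated as owning Owen Kowalski's 5% interest in Ashford Foods Inc.
Chain via Talon Pharma AG (R2): 31% × 66% = 20.46% of Ashford Foods Inc.
Chain via Fairlane Shipping BV (R2): 74% × 11% = 8.14% of Ashford Foods Inc.
Direct interest in Ashford Foods Inc: 5%.
Aggregating (R1): 20.46% + 8.14% + 5% = 33.6%.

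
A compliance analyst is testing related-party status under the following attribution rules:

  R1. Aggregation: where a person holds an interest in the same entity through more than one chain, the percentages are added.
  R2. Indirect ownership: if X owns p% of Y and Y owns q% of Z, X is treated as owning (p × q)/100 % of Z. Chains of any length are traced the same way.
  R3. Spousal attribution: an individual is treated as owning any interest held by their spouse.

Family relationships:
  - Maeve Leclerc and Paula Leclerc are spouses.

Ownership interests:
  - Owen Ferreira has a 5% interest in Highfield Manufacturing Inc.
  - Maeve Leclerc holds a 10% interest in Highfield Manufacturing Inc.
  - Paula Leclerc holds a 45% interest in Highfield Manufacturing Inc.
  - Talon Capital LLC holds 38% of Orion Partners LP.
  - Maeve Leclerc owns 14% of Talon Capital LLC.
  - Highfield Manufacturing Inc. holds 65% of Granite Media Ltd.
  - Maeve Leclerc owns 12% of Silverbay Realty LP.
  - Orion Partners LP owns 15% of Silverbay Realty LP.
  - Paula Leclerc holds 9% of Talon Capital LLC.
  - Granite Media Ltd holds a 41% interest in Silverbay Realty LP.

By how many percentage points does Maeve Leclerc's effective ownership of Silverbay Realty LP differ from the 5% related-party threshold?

22.9685

By spousal attribution (R3), Maeve Leclerc is treated as also owning Paula Leclerc's interest in Talon Capital LLC, giving 14% + 9% = 23%.
By spousal attribution (R3), Maeve Leclerc is treated as also owning Paula Leclerc's interest in Highfield Manufacturing Inc, giving 10% + 45% = 55%.
Chain via Talon Capital LLC → Orion Partners LP (R2): 23% × 38% × 15% = 1.311% of Silverbay Realty LP.
Chain via Highfield Manufacturing Inc. → Granite Media Ltd (R2): 55% × 65% × 41% = 14.6575% of Silverbay Realty LP.
Direct interest in Silverbay Realty LP: 12%.
Aggregating (R1): 1.311% + 14.6575% + 12% = 27.9685%.
27.9685% exceeds the 5% threshold by 22.9685 percentage points.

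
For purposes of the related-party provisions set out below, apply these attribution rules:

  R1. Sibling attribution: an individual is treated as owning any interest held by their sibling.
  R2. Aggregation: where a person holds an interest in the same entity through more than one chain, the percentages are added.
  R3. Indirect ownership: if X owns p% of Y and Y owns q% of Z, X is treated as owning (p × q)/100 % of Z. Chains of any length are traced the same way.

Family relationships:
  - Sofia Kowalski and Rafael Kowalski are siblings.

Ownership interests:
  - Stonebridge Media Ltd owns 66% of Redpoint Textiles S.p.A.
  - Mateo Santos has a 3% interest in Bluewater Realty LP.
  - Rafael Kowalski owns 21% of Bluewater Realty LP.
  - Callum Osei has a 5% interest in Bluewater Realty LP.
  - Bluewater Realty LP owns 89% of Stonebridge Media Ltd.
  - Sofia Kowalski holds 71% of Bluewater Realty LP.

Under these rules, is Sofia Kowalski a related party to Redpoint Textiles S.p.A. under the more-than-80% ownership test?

By sibling attribution (R1), Sofia Kowalski is treated as also owning Rafael Kowalski's interest in Bluewater Realty LP, giving 71% + 21% = 92%.
Chain via Bluewater Realty LP → Stonebridge Media Ltd (R3): 92% × 89% × 66% = 54.0408% of Redpoint Textiles S.p.A.
54.0408% does not exceed the 80% threshold, so Sofia is not a related party to Redpoint Textiles S.p.A.

No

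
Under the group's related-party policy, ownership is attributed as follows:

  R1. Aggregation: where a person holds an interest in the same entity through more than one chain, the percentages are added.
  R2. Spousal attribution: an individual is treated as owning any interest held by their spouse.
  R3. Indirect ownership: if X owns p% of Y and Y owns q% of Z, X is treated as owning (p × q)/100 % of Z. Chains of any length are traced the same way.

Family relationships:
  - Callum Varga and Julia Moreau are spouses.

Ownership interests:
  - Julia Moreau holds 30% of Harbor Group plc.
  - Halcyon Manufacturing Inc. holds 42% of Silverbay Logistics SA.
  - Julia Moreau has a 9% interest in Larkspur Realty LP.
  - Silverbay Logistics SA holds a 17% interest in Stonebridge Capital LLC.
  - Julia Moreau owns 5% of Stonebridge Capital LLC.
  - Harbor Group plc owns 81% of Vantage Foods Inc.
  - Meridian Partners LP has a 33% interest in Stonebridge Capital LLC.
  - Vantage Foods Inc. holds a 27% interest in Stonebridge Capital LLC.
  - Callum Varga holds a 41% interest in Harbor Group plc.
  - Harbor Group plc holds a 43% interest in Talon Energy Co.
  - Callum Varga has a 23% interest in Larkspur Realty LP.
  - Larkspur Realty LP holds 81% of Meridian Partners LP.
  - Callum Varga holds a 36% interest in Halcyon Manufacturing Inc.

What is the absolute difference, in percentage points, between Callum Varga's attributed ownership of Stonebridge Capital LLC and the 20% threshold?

11.6517

By spousal attribution (R2), Callum Varga is treated as also owning Julia Moreau's interest in Harbor Group plc, giving 41% + 30% = 71%.
By spousal attribution (R2), Callum Varga is treated as also owning Julia Moreau's interest in Larkspur Realty LP, giving 23% + 9% = 32%.
By spousal attribution (R2), Callum Varga is treated as owning Julia Moreau's 5% interest in Stonebridge Capital LLC.
Chain via Halcyon Manufacturing Inc. → Silverbay Logistics SA (R3): 36% × 42% × 17% = 2.5704% of Stonebridge Capital LLC.
Chain via Harbor Group plc → Vantage Foods Inc. (R3): 71% × 81% × 27% = 15.5277% of Stonebridge Capital LLC.
Chain via Larkspur Realty LP → Meridian Partners LP (R3): 32% × 81% × 33% = 8.5536% of Stonebridge Capital LLC.
Direct interest in Stonebridge Capital LLC: 5%.
Aggregating (R1): 2.5704% + 15.5277% + 8.5536% + 5% = 31.6517%.
31.6517% exceeds the 20% threshold by 11.6517 percentage points.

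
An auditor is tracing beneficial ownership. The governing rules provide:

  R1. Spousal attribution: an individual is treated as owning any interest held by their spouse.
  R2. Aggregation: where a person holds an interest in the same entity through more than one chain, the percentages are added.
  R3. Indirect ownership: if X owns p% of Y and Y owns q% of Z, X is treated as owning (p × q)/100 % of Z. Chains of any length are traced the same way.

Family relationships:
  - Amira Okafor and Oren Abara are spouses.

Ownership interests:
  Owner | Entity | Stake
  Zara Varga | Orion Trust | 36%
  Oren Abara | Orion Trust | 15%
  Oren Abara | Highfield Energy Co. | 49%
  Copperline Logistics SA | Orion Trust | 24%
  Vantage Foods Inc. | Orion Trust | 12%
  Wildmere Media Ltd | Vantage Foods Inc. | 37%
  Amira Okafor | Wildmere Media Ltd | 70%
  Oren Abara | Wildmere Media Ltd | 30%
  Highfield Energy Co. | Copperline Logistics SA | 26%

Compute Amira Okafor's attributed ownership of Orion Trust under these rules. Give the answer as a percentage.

22.4976%

By spousal attribution (R1), Amira Okafor is treated as also owning Oren Abara's interest in Wildmere Media Ltd, giving 70% + 30% = 100%.
By spousal attribution (R1), Amira Okafor is treated as owning Oren Abara's 49% interest in Highfield Energy Co.
By spousal attribution (R1), Amira Okafor is treated as owning Oren Abara's 15% interest in Orion Trust.
Chain via Wildmere Media Ltd → Vantage Foods Inc. (R3): 100% × 37% × 12% = 4.44% of Orion Trust.
Chain via Highfield Energy Co. → Copperline Logistics SA (R3): 49% × 26% × 24% = 3.0576% of Orion Trust.
Direct interest in Orion Trust: 15%.
Aggregating (R2): 4.44% + 3.0576% + 15% = 22.4976%.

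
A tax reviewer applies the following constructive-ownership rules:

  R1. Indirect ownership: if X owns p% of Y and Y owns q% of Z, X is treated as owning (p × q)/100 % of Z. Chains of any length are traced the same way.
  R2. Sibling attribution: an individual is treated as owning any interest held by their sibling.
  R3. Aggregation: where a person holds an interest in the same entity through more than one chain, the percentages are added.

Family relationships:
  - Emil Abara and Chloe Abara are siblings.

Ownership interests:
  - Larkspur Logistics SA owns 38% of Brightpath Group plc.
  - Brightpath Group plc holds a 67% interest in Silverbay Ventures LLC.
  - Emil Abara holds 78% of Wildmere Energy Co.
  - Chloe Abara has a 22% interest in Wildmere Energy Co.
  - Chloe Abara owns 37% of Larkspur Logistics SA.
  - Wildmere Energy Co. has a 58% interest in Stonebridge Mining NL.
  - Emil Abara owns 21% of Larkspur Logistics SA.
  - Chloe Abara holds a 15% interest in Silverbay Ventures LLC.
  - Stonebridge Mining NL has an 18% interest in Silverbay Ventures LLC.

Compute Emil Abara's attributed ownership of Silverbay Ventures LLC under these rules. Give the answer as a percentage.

40.2068%

By sibling attribution (R2), Emil Abara is treated as also owning Chloe Abara's interest in Larkspur Logistics SA, giving 21% + 37% = 58%.
By sibling attribution (R2), Emil Abara is treated as also owning Chloe Abara's interest in Wildmere Energy Co, giving 78% + 22% = 100%.
By sibling attribution (R2), Emil Abara is treated as owning Chloe Abara's 15% interest in Silverbay Ventures LLC.
Chain via Larkspur Logistics SA → Brightpath Group plc (R1): 58% × 38% × 67% = 14.7668% of Silverbay Ventures LLC.
Chain via Wildmere Energy Co. → Stonebridge Mining NL (R1): 100% × 58% × 18% = 10.44% of Silverbay Ventures LLC.
Direct interest in Silverbay Ventures LLC: 15%.
Aggregating (R3): 14.7668% + 10.44% + 15% = 40.2068%.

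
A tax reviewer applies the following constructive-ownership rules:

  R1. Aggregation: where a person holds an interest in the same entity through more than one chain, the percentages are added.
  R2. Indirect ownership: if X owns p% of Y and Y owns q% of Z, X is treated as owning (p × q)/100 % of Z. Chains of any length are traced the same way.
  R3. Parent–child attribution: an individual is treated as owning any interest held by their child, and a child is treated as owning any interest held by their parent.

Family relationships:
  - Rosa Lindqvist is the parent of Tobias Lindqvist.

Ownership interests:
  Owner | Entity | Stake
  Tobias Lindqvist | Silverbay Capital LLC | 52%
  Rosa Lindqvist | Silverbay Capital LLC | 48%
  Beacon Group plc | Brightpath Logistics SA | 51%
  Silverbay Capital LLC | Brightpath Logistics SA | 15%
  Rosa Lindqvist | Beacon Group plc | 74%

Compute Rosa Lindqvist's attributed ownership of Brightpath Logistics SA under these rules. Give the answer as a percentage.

52.74%

By parent–child attribution (R3), Rosa Lindqvist is treated as also owning Tobias Lindqvist's interest in Silverbay Capital LLC, giving 48% + 52% = 100%.
Chain via Silverbay Capital LLC (R2): 100% × 15% = 15% of Brightpath Logistics SA.
Chain via Beacon Group plc (R2): 74% × 51% = 37.74% of Brightpath Logistics SA.
Aggregating (R1): 15% + 37.74% = 52.74%.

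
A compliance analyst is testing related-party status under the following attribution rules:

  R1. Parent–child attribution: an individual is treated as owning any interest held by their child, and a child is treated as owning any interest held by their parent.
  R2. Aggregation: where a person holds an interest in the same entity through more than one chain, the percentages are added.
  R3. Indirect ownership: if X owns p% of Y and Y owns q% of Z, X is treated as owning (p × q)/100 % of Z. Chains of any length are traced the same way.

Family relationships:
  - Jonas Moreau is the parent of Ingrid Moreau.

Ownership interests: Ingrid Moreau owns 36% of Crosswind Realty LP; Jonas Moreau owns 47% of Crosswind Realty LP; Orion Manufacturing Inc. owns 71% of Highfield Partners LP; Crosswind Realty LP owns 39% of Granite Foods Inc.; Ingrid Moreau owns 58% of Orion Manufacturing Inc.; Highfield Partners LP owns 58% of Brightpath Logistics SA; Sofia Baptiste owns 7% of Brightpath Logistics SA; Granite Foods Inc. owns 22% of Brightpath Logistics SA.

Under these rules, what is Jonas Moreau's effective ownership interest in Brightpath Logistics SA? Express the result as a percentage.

31.0058%

By parent–child attribution (R1), Jonas Moreau is treated as also owning Ingrid Moreau's interest in Crosswind Realty LP, giving 47% + 36% = 83%.
By parent–child attribution (R1), Jonas Moreau is treated as owning Ingrid Moreau's 58% interest in Orion Manufacturing Inc.
Chain via Crosswind Realty LP → Granite Foods Inc. (R3): 83% × 39% × 22% = 7.1214% of Brightpath Logistics SA.
Chain via Orion Manufacturing Inc. → Highfield Partners LP (R3): 58% × 71% × 58% = 23.8844% of Brightpath Logistics SA.
Aggregating (R2): 7.1214% + 23.8844% = 31.0058%.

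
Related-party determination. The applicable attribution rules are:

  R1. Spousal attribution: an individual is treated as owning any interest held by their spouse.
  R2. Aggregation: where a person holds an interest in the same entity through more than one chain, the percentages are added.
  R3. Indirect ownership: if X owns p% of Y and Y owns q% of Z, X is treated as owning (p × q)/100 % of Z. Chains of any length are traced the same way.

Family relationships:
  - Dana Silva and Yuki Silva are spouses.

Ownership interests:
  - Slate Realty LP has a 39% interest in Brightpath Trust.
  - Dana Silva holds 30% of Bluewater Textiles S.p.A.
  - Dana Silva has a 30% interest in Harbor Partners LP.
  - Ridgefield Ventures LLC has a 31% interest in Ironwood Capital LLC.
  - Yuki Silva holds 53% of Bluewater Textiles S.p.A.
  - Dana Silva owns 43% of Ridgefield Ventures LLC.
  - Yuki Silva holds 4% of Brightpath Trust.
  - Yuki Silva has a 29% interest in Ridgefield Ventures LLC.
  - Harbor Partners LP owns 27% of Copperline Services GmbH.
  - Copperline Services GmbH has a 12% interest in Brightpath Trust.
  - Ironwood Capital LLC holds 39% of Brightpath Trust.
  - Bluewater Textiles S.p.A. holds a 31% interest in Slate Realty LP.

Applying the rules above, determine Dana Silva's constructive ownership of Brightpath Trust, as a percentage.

23.7115%

By spousal attribution (R1), Dana Silva is treated as also owning Yuki Silva's interest in Ridgefield Ventures LLC, giving 43% + 29% = 72%.
By spousal attribution (R1), Dana Silva is treated as also owning Yuki Silva's interest in Bluewater Textiles S.p.A, giving 30% + 53% = 83%.
By spousal attribution (R1), Dana Silva is treated as owning Yuki Silva's 4% interest in Brightpath Trust.
Chain via Harbor Partners LP → Copperline Services GmbH (R3): 30% × 27% × 12% = 0.972% of Brightpath Trust.
Chain via Ridgefield Ventures LLC → Ironwood Capital LLC (R3): 72% × 31% × 39% = 8.7048% of Brightpath Trust.
Chain via Bluewater Textiles S.p.A. → Slate Realty LP (R3): 83% × 31% × 39% = 10.0347% of Brightpath Trust.
Direct interest in Brightpath Trust: 4%.
Aggregating (R2): 0.972% + 8.7048% + 10.0347% + 4% = 23.7115%.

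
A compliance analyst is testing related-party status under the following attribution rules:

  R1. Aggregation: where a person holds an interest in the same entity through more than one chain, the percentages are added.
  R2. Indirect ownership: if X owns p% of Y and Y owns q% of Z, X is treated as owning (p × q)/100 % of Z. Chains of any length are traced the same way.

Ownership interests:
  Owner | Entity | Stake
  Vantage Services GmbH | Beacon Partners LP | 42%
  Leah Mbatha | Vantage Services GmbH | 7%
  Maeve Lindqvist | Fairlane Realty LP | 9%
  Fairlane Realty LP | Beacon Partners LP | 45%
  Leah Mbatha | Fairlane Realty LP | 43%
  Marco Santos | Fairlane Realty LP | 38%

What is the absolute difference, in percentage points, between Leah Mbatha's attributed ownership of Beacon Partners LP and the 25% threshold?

2.71

Chain via Vantage Services GmbH (R2): 7% × 42% = 2.94% of Beacon Partners LP.
Chain via Fairlane Realty LP (R2): 43% × 45% = 19.35% of Beacon Partners LP.
Aggregating (R1): 2.94% + 19.35% = 22.29%.
22.29% falls short of the 25% threshold by 2.71 percentage points.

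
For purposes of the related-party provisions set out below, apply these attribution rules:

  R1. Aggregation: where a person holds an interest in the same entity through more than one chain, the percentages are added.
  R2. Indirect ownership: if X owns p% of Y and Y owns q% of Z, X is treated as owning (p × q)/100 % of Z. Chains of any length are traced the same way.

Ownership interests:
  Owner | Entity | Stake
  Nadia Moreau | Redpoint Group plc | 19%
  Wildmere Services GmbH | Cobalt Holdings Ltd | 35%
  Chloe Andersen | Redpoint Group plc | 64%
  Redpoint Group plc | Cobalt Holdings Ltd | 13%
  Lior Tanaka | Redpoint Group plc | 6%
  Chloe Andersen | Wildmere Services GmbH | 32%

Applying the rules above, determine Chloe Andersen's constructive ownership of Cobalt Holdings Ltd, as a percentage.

19.52%

Chain via Redpoint Group plc (R2): 64% × 13% = 8.32% of Cobalt Holdings Ltd.
Chain via Wildmere Services GmbH (R2): 32% × 35% = 11.2% of Cobalt Holdings Ltd.
Aggregating (R1): 8.32% + 11.2% = 19.52%.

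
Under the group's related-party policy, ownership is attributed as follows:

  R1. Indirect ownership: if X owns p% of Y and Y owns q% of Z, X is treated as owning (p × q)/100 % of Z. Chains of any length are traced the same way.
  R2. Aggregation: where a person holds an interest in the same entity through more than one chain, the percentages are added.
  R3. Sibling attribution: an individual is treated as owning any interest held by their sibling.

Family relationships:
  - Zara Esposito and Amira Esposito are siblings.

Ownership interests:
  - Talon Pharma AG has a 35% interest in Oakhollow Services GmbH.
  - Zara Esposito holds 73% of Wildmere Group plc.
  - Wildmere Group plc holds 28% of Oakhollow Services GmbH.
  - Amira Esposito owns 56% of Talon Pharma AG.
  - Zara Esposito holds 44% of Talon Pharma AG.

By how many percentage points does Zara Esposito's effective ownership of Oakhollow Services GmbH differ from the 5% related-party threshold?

50.44

By sibling attribution (R3), Zara Esposito is treated as also owning Amira Esposito's interest in Talon Pharma AG, giving 44% + 56% = 100%.
Chain via Talon Pharma AG (R1): 100% × 35% = 35% of Oakhollow Services GmbH.
Chain via Wildmere Group plc (R1): 73% × 28% = 20.44% of Oakhollow Services GmbH.
Aggregating (R2): 35% + 20.44% = 55.44%.
55.44% exceeds the 5% threshold by 50.44 percentage points.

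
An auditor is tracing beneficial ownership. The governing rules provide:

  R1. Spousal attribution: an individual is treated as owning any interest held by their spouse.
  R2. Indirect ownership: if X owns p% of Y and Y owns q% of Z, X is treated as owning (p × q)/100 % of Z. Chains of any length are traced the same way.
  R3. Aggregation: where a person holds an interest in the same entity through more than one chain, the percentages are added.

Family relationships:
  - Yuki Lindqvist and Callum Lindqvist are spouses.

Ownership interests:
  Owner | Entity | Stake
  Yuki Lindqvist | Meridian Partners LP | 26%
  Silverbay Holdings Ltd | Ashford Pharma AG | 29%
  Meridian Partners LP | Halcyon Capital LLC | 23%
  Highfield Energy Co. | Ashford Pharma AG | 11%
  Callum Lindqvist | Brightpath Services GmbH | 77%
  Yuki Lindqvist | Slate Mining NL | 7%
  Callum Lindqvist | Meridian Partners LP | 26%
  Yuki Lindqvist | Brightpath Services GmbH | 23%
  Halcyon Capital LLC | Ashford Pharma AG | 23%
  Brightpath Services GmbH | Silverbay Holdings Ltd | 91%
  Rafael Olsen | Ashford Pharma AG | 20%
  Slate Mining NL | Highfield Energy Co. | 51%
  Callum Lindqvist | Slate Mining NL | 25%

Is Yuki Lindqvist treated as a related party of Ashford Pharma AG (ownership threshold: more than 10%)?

By spousal attribution (R1), Yuki Lindqvist is treated as also owning Callum Lindqvist's interest in Meridian Partners LP, giving 26% + 26% = 52%.
By spousal attribution (R1), Yuki Lindqvist is treated as also owning Callum Lindqvist's interest in Slate Mining NL, giving 7% + 25% = 32%.
By spousal attribution (R1), Yuki Lindqvist is treated as also owning Callum Lindqvist's interest in Brightpath Services GmbH, giving 23% + 77% = 100%.
Chain via Meridian Partners LP → Halcyon Capital LLC (R2): 52% × 23% × 23% = 2.7508% of Ashford Pharma AG.
Chain via Slate Mining NL → Highfield Energy Co. (R2): 32% × 51% × 11% = 1.7952% of Ashford Pharma AG.
Chain via Brightpath Services GmbH → Silverbay Holdings Ltd (R2): 100% × 91% × 29% = 26.39% of Ashford Pharma AG.
Aggregating (R3): 2.7508% + 1.7952% + 26.39% = 30.936%.
30.936% exceeds the 10% threshold, so Yuki is a related party to Ashford Pharma AG.

Yes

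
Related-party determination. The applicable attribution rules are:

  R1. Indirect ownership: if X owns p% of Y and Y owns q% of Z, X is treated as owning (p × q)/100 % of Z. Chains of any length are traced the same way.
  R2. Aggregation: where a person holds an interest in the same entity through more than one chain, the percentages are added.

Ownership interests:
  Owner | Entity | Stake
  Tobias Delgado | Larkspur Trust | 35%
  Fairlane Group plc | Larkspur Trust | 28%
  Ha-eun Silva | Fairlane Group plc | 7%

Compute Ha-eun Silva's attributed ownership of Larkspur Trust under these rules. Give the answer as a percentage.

Chain via Fairlane Group plc (R1): 7% × 28% = 1.96% of Larkspur Trust.

1.96%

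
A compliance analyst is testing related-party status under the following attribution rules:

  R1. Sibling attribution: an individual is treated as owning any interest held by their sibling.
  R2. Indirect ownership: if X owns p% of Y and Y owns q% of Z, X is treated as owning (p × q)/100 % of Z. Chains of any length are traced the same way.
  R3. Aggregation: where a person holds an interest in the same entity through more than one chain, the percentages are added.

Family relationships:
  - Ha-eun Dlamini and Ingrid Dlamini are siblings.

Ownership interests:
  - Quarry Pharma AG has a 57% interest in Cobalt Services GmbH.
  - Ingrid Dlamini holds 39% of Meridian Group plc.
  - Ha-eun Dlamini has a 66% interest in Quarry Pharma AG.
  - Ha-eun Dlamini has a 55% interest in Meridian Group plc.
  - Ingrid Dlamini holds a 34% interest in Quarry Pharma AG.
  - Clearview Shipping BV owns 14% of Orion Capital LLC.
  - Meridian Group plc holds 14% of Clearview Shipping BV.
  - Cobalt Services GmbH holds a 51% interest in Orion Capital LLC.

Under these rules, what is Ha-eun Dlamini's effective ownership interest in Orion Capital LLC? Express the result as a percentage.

By sibling attribution (R1), Ha-eun Dlamini is treated as also owning Ingrid Dlamini's interest in Quarry Pharma AG, giving 66% + 34% = 100%.
By sibling attribution (R1), Ha-eun Dlamini is treated as also owning Ingrid Dlamini's interest in Meridian Group plc, giving 55% + 39% = 94%.
Chain via Quarry Pharma AG → Cobalt Services GmbH (R2): 100% × 57% × 51% = 29.07% of Orion Capital LLC.
Chain via Meridian Group plc → Clearview Shipping BV (R2): 94% × 14% × 14% = 1.8424% of Orion Capital LLC.
Aggregating (R3): 29.07% + 1.8424% = 30.9124%.

30.9124%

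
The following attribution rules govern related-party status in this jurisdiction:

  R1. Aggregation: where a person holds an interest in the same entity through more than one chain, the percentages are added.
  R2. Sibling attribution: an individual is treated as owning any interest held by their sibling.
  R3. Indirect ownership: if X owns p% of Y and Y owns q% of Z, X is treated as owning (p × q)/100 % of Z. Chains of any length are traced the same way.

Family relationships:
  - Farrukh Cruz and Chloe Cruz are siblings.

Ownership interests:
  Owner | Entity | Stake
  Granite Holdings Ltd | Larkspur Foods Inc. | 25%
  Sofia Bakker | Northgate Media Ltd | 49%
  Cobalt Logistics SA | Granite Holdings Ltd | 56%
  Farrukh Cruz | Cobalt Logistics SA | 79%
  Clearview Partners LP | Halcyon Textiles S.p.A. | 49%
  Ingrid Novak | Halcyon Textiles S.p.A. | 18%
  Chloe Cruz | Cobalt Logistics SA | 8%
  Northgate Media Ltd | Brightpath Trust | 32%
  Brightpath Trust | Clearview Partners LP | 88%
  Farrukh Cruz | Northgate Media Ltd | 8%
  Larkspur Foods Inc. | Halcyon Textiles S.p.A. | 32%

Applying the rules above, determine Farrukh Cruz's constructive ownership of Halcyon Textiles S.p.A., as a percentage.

5.001472%

By sibling attribution (R2), Farrukh Cruz is treated as also owning Chloe Cruz's interest in Cobalt Logistics SA, giving 79% + 8% = 87%.
Chain via Cobalt Logistics SA → Granite Holdings Ltd → Larkspur Foods Inc. (R3): 87% × 56% × 25% × 32% = 3.8976% of Halcyon Textiles S.p.A.
Chain via Northgate Media Ltd → Brightpath Trust → Clearview Partners LP (R3): 8% × 32% × 88% × 49% = 1.103872% of Halcyon Textiles S.p.A.
Aggregating (R1): 3.8976% + 1.103872% = 5.001472%.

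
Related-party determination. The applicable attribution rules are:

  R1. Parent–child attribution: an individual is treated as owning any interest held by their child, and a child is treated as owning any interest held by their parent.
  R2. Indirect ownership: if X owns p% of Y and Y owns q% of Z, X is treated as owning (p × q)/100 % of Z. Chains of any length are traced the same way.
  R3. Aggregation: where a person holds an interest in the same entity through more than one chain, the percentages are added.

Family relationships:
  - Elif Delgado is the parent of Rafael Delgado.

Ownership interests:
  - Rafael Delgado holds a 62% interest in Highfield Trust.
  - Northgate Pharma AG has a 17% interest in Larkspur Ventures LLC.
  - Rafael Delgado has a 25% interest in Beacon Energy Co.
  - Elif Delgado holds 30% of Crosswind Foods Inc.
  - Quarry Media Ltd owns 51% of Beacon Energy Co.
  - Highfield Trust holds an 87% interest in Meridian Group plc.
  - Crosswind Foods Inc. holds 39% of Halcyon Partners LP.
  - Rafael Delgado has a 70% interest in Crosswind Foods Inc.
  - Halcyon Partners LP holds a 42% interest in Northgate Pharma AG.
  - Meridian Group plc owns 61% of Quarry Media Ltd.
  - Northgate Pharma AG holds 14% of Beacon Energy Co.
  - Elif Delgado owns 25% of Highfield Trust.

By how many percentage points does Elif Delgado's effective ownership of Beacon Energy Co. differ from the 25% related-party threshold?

By parent–child attribution (R1), Elif Delgado is treated as also owning Rafael Delgado's interest in Crosswind Foods Inc, giving 30% + 70% = 100%.
By parent–child attribution (R1), Elif Delgado is treated as also owning Rafael Delgado's interest in Highfield Trust, giving 25% + 62% = 87%.
By parent–child attribution (R1), Elif Delgado is treated as owning Rafael Delgado's 25% interest in Beacon Energy Co.
Chain via Crosswind Foods Inc. → Halcyon Partners LP → Northgate Pharma AG (R2): 100% × 39% × 42% × 14% = 2.2932% of Beacon Energy Co.
Chain via Highfield Trust → Meridian Group plc → Quarry Media Ltd (R2): 87% × 87% × 61% × 51% = 23.547159% of Beacon Energy Co.
Direct interest in Beacon Energy Co: 25%.
Aggregating (R3): 2.2932% + 23.547159% + 25% = 50.840359%.
50.840359% exceeds the 25% threshold by 25.840359 percentage points.

25.840359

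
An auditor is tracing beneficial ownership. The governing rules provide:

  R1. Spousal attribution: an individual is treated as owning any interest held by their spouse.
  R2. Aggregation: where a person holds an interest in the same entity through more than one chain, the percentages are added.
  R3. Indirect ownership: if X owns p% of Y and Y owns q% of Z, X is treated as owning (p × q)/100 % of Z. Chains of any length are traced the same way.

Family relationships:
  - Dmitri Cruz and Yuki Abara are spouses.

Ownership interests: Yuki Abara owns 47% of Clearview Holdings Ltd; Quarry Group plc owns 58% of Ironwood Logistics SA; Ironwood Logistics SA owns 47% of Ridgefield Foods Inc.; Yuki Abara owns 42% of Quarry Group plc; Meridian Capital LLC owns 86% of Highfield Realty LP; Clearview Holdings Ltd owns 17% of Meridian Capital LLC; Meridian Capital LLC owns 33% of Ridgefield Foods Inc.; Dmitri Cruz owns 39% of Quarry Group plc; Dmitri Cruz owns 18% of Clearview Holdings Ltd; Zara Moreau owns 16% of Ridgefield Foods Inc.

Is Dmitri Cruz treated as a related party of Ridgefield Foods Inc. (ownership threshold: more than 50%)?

By spousal attribution (R1), Dmitri Cruz is treated as also owning Yuki Abara's interest in Quarry Group plc, giving 39% + 42% = 81%.
By spousal attribution (R1), Dmitri Cruz is treated as also owning Yuki Abara's interest in Clearview Holdings Ltd, giving 18% + 47% = 65%.
Chain via Quarry Group plc → Ironwood Logistics SA (R3): 81% × 58% × 47% = 22.0806% of Ridgefield Foods Inc.
Chain via Clearview Holdings Ltd → Meridian Capital LLC (R3): 65% × 17% × 33% = 3.6465% of Ridgefield Foods Inc.
Aggregating (R2): 22.0806% + 3.6465% = 25.7271%.
25.7271% does not exceed the 50% threshold, so Dmitri is not a related party to Ridgefield Foods Inc.

No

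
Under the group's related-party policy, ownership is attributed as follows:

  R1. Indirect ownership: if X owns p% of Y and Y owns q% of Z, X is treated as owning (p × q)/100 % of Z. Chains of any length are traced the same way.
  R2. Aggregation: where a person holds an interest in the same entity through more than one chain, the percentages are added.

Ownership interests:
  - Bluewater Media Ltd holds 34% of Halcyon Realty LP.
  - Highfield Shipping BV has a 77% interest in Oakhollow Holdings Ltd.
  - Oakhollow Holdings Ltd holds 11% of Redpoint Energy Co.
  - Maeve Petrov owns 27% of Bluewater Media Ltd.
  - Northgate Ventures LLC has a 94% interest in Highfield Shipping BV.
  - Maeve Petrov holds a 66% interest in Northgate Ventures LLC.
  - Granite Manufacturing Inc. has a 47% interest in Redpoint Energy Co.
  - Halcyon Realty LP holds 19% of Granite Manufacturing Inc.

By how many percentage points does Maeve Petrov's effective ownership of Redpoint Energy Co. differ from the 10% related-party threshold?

3.925438

Chain via Northgate Ventures LLC → Highfield Shipping BV → Oakhollow Holdings Ltd (R1): 66% × 94% × 77% × 11% = 5.254788% of Redpoint Energy Co.
Chain via Bluewater Media Ltd → Halcyon Realty LP → Granite Manufacturing Inc. (R1): 27% × 34% × 19% × 47% = 0.819774% of Redpoint Energy Co.
Aggregating (R2): 5.254788% + 0.819774% = 6.074562%.
6.074562% falls short of the 10% threshold by 3.925438 percentage points.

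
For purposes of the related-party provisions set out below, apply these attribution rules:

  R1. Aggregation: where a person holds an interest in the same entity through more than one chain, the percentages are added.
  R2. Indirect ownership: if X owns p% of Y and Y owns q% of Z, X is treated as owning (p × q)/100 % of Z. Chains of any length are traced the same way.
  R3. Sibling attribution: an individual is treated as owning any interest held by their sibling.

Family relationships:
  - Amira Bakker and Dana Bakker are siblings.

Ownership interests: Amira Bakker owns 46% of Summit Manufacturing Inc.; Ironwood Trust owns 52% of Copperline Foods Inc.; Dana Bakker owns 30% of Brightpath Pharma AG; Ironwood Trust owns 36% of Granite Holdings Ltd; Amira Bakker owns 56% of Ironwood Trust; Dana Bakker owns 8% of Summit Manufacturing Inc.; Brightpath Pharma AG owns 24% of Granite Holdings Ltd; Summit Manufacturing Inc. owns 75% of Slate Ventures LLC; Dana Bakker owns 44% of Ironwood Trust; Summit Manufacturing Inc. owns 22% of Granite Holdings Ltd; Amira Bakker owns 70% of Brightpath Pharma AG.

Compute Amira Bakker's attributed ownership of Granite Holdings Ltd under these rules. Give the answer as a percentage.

By sibling attribution (R3), Amira Bakker is treated as also owning Dana Bakker's interest in Summit Manufacturing Inc, giving 46% + 8% = 54%.
By sibling attribution (R3), Amira Bakker is treated as also owning Dana Bakker's interest in Brightpath Pharma AG, giving 70% + 30% = 100%.
By sibling attribution (R3), Amira Bakker is treated as also owning Dana Bakker's interest in Ironwood Trust, giving 56% + 44% = 100%.
Chain via Summit Manufacturing Inc. (R2): 54% × 22% = 11.88% of Granite Holdings Ltd.
Chain via Brightpath Pharma AG (R2): 100% × 24% = 24% of Granite Holdings Ltd.
Chain via Ironwood Trust (R2): 100% × 36% = 36% of Granite Holdings Ltd.
Aggregating (R1): 11.88% + 24% + 36% = 71.88%.

71.88%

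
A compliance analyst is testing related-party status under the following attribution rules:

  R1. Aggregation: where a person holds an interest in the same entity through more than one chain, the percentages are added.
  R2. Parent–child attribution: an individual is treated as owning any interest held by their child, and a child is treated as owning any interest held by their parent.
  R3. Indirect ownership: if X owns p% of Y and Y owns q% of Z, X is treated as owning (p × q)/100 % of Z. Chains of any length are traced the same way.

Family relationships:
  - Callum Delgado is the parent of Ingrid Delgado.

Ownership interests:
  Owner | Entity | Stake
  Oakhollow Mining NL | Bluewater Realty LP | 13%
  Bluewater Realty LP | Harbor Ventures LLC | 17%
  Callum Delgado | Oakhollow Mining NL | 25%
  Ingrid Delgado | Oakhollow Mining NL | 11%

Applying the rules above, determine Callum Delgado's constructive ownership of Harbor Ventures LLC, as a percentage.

0.7956%

By parent–child attribution (R2), Callum Delgado is treated as also owning Ingrid Delgado's interest in Oakhollow Mining NL, giving 25% + 11% = 36%.
Chain via Oakhollow Mining NL → Bluewater Realty LP (R3): 36% × 13% × 17% = 0.7956% of Harbor Ventures LLC.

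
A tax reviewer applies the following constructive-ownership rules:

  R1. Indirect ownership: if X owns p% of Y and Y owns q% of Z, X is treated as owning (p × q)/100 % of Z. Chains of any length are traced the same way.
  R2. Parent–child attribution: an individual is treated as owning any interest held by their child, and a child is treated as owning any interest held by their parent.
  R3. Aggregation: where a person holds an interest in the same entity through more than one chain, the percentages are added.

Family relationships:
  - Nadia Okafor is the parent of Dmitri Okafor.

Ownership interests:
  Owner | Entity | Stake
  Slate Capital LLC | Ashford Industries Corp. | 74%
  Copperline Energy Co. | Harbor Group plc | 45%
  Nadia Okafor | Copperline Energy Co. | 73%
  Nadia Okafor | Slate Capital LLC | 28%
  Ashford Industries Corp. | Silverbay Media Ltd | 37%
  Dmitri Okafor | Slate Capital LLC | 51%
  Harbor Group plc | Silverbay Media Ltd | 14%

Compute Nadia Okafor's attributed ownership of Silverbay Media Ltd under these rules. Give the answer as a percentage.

By parent–child attribution (R2), Nadia Okafor is treated as also owning Dmitri Okafor's interest in Slate Capital LLC, giving 28% + 51% = 79%.
Chain via Slate Capital LLC → Ashford Industries Corp. (R1): 79% × 74% × 37% = 21.6302% of Silverbay Media Ltd.
Chain via Copperline Energy Co. → Harbor Group plc (R1): 73% × 45% × 14% = 4.599% of Silverbay Media Ltd.
Aggregating (R3): 21.6302% + 4.599% = 26.2292%.

26.2292%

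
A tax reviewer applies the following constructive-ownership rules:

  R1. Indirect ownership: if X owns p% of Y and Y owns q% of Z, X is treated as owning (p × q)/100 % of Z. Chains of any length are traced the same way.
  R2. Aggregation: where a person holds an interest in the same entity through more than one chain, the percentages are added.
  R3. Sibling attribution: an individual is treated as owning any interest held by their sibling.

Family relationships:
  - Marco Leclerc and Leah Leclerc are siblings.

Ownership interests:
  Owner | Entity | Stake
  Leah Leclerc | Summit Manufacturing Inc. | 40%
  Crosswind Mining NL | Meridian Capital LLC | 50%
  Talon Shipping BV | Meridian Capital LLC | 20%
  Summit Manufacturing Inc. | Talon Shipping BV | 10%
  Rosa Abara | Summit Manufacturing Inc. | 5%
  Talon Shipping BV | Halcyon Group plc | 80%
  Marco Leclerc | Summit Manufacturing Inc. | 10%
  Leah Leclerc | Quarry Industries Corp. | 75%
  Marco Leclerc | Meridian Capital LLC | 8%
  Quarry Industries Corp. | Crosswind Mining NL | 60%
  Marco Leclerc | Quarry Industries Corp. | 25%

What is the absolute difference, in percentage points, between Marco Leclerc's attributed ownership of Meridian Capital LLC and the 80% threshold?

41

By sibling attribution (R3), Marco Leclerc is treated as also owning Leah Leclerc's interest in Summit Manufacturing Inc, giving 10% + 40% = 50%.
By sibling attribution (R3), Marco Leclerc is treated as also owning Leah Leclerc's interest in Quarry Industries Corp, giving 25% + 75% = 100%.
Chain via Summit Manufacturing Inc. → Talon Shipping BV (R1): 50% × 10% × 20% = 1% of Meridian Capital LLC.
Chain via Quarry Industries Corp. → Crosswind Mining NL (R1): 100% × 60% × 50% = 30% of Meridian Capital LLC.
Direct interest in Meridian Capital LLC: 8%.
Aggregating (R2): 1% + 30% + 8% = 39%.
39% falls short of the 80% threshold by 41 percentage points.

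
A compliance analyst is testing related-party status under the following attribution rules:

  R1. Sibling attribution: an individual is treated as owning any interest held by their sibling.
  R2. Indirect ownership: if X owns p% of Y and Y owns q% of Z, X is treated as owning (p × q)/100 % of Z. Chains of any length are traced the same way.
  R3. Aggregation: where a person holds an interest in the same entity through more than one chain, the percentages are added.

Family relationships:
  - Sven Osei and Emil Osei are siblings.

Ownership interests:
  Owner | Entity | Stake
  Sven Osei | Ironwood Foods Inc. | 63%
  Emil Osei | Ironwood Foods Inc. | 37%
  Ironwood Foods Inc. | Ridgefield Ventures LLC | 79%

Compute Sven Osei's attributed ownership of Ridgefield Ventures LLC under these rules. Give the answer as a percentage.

79%

By sibling attribution (R1), Sven Osei is treated as also owning Emil Osei's interest in Ironwood Foods Inc, giving 63% + 37% = 100%.
Chain via Ironwood Foods Inc. (R2): 100% × 79% = 79% of Ridgefield Ventures LLC.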